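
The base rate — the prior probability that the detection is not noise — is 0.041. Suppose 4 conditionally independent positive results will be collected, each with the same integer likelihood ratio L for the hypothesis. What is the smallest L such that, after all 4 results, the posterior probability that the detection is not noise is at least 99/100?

Prior odds = 0.041/0.959 = 41/959.
Target odds = 0.99/0.01 = 99.
Need L⁴ ≥ 99 ÷ (41/959) = 94941/41.
6⁴ = 1296 < 94941/41 ≤ 2401 = 7⁴, so L = 7.

7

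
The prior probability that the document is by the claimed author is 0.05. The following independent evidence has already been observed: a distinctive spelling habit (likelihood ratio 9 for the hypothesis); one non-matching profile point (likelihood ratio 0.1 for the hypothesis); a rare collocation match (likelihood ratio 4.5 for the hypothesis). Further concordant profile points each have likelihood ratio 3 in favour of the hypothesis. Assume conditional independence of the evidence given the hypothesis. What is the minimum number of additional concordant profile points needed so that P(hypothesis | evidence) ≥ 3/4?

3

Prior odds = 0.05/0.95 = 1/19.
Combined Bayes factor of the evidence already in hand = 9 × 0.1 × 4.5 = 4.05.
Odds after that evidence = (1/19) × 4.05 = 81/380.
Target odds = 0.75/0.25 = 3.
Need 3ⁿ ≥ 3 ÷ (81/380) = 380/27.
3² = 9 falls short of 380/27 but 3³ = 27 reaches it, so n = 3.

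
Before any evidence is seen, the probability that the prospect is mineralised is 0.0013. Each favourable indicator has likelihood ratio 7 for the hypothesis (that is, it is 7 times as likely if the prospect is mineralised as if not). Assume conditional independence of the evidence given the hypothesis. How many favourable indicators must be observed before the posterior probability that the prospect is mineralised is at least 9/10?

Prior odds = 0.0013/0.9987 = 13/9987.
Likelihood ratio per favourable indicator = 7.
Target posterior odds = 0.9/0.1 = 9.
Need (13/9987) × 7ⁿ ≥ 9, i.e. 7ⁿ ≥ 89883/13.
7⁴ = 2401 falls short of 89883/13 but 7⁵ = 16807 reaches it, so n = 5.

5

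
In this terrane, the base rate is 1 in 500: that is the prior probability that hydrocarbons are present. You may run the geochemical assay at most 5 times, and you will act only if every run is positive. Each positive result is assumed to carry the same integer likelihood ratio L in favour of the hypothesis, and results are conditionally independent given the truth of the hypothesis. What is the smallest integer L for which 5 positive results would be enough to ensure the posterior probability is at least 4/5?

Prior odds = 0.002/0.998 = 1/499.
Target odds = 0.8/0.2 = 4.
Need L⁵ ≥ 4 ÷ (1/499) = 1996.
4⁵ = 1024 < 1996 ≤ 3125 = 5⁵, so L = 5.

5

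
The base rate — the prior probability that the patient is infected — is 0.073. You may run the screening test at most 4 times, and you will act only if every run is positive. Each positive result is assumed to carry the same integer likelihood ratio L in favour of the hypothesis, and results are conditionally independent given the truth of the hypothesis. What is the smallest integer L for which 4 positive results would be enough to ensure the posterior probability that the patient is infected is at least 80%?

3

Prior odds = 0.073/0.927 = 73/927.
Target odds = 0.8/0.2 = 4.
Need L⁴ ≥ 4 ÷ (73/927) = 3708/73.
2⁴ = 16 < 3708/73 ≤ 81 = 3⁴, so L = 3.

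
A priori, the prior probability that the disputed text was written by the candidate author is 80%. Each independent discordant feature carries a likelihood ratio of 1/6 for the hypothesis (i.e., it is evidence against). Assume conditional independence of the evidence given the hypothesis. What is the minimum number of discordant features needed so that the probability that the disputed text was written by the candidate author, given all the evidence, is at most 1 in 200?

Prior odds = 0.8/0.2 = 4.
Likelihood ratio per discordant feature = 1/6.
Target odds: 0.005 ÷ 0.995 = 1/199.
Require (1/6)ⁿ ≤ 1/199 ÷ 4 = 1/796.
(1/6)³ = 1/216 is still above 1/796 but (1/6)⁴ = 1/1296 is at or below it, so n = 4.

4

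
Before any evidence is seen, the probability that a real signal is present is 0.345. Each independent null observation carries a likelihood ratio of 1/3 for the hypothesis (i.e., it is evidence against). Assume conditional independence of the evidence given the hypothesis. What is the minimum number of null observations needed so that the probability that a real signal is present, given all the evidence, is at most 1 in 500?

Prior odds: 0.345 ÷ 0.655 = 69/131.
Likelihood ratio per null observation = 1/3.
Target posterior odds = 0.002/0.998 = 1/499.
Need (69/131) × (1/3)ⁿ ≤ 1/499, i.e. (1/3)ⁿ ≤ 131/34431.
(1/3)⁵ = 1/243 is still above 131/34431 but (1/3)⁶ = 1/729 is at or below it, so n = 6.

6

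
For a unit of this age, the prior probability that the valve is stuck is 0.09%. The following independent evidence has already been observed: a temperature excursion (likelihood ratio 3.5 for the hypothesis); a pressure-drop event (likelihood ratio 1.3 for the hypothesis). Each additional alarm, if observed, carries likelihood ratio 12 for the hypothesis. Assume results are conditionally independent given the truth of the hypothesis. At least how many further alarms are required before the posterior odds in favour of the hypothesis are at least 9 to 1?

Prior odds = 0.0009/0.9991 = 9/9991.
Combined Bayes factor of the evidence already in hand = 3.5 × 1.3 = 4.55.
Odds after that evidence = (9/9991) × 4.55 = 819/199820.
Target odds = 9.
Need 12ⁿ ≥ 9 ÷ (819/199820) = 199820/91.
12³ = 1728 falls short of 199820/91 but 12⁴ = 20736 reaches it, so n = 4.

4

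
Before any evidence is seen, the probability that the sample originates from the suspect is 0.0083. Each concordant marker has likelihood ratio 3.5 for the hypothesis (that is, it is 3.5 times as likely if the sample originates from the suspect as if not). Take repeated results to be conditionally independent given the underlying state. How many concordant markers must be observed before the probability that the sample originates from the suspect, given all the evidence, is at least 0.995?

9

Prior odds: 0.0083 ÷ 0.9917 = 83/9917.
Likelihood ratio per concordant marker = 3.5.
Target posterior odds = 0.995/0.005 = 199.
Require 3.5ⁿ ≥ 199 ÷ (83/9917) = 1973483/83.
3.5⁸ = 5764801/256 falls short of 1973483/83 but 3.5⁹ = 40353607/512 reaches it, so n = 9.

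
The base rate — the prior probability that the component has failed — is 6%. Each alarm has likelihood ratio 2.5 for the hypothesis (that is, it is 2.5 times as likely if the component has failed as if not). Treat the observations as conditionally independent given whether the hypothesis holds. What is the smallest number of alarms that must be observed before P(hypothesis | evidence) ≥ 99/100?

9

Prior odds: 0.06 ÷ 0.94 = 3/47.
Likelihood ratio per alarm = 2.5.
Target posterior odds = 0.99/0.01 = 99.
Need (3/47) × 2.5ⁿ ≥ 99, i.e. 2.5ⁿ ≥ 1551.
2.5⁸ = 390625/256 falls short of 1551 but 2.5⁹ = 1953125/512 reaches it, so n = 9.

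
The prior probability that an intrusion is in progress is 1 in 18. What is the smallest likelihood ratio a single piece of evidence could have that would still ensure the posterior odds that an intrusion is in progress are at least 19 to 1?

323

Prior odds = (1/18)/(17/18) = 1/17.
Target odds = 19.
Required Bayes factor = 19 ÷ (1/17) = 323.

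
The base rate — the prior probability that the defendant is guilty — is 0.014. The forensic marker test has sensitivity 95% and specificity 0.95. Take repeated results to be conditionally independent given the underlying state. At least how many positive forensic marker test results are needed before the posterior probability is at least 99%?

4

Prior odds = 0.014/0.986 = 7/493.
False-positive rate = 1 − 0.95 = 0.05; likelihood ratio of a positive = 0.95/0.05 = 19.
Target posterior odds = 0.99/0.01 = 99.
Need (7/493) × 19ⁿ ≥ 99, i.e. 19ⁿ ≥ 48807/7.
19³ = 6859 falls short of 48807/7 but 19⁴ = 130321 reaches it, so n = 4.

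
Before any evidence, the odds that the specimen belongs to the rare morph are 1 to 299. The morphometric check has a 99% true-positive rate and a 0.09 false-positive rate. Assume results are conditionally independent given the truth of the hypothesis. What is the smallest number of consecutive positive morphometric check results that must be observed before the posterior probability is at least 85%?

4

Prior odds = 1/299.
Likelihood ratio of a positive result = 0.99/0.09 = 11.
Target posterior odds = 0.85/0.15 = 17/3.
Need (1/299) × 11ⁿ ≥ 17/3, i.e. 11ⁿ ≥ 5083/3.
11³ = 1331 falls short of 5083/3 but 11⁴ = 14641 reaches it, so n = 4.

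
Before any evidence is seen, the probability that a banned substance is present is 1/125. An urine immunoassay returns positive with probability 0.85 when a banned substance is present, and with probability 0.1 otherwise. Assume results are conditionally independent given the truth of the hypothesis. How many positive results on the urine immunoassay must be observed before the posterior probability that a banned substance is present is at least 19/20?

Prior odds = 0.008/0.992 = 1/124.
Likelihood ratio of a positive result = 0.85/0.1 = 8.5.
Target posterior odds = 0.95/0.05 = 19.
Need (1/124) × 8.5ⁿ ≥ 19, i.e. 8.5ⁿ ≥ 2356.
8.5³ = 614.125 falls short of 2356 but 8.5⁴ = 5220.0625 reaches it, so n = 4.

4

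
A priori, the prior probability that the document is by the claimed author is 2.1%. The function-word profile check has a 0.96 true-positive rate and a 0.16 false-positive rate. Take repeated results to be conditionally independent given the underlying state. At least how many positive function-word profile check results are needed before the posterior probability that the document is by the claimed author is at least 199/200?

6

Prior odds: 0.021 ÷ 0.979 = 21/979.
Likelihood ratio of a positive result = 0.96/0.16 = 6.
Target posterior odds = 0.995/0.005 = 199.
Require 6ⁿ ≥ 199 ÷ (21/979) = 194821/21.
6⁵ = 7776 falls short of 194821/21 but 6⁶ = 46656 reaches it, so n = 6.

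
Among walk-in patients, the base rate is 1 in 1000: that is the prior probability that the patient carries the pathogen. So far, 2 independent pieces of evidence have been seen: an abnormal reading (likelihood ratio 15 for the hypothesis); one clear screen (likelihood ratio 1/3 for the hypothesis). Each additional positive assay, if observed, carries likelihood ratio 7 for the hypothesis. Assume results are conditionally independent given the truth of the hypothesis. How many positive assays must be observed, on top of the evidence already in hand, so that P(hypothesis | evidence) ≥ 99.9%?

7

Prior odds = 0.001/0.999 = 1/999.
Combined Bayes factor of the evidence already in hand = 15 × (1/3) = 5.
Odds after that evidence = (1/999) × 5 = 5/999.
Target odds = 0.999/0.001 = 999.
Need 7ⁿ ≥ 999 ÷ (5/999) = 199600.2.
7⁶ = 117649 falls short of 199600.2 but 7⁷ = 823543 reaches it, so n = 7.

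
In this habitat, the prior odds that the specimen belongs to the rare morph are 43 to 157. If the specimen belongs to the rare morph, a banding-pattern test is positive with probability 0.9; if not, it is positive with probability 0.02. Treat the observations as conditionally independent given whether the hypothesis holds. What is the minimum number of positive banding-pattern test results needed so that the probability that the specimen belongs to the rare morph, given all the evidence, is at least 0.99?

Prior odds = 43/157.
Likelihood ratio of a positive = 0.9/0.02 = 45.
Target posterior odds = 0.99/0.01 = 99.
Need (43/157) × 45ⁿ ≥ 99, i.e. 45ⁿ ≥ 15543/43.
45¹ = 45 falls short of 15543/43 but 45² = 2025 reaches it, so n = 2.

2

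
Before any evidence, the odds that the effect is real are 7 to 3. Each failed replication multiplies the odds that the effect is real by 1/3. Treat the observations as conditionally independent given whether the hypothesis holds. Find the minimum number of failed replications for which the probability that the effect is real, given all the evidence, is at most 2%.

5

Prior odds = 7/3.
Likelihood ratio per failed replication = 1/3.
Target posterior odds = 0.02/0.98 = 1/49.
Need (7/3) × (1/3)ⁿ ≤ 1/49, i.e. (1/3)ⁿ ≤ 3/343.
(1/3)⁴ = 1/81 is still above 3/343 but (1/3)⁵ = 1/243 is at or below it, so n = 5.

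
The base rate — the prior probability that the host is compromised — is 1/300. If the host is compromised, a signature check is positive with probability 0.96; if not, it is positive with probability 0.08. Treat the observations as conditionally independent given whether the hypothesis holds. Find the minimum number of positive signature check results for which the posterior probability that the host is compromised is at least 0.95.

Prior odds = (1/300)/(299/300) = 1/299.
Likelihood ratio of a positive = 0.96/0.08 = 12.
Target odds: 0.95 ÷ 0.05 = 19.
Need (1/299) × 12ⁿ ≥ 19, i.e. 12ⁿ ≥ 5681.
12³ = 1728 falls short of 5681 but 12⁴ = 20736 reaches it, so n = 4.

4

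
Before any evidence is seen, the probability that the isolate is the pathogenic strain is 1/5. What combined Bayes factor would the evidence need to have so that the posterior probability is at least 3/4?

Prior odds = 0.2/0.8 = 0.25.
Target odds = 0.75/0.25 = 3.
Required Bayes factor = 3 ÷ 0.25 = 12.

12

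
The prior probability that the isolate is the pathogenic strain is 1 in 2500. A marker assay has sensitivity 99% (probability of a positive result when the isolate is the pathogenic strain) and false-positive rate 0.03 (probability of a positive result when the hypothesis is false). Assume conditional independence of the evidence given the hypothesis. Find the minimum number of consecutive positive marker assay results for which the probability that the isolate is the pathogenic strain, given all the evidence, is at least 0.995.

Prior odds: 0.0004 ÷ 0.9996 = 1/2499.
Likelihood ratio of a positive result = 0.99/0.03 = 33.
Target odds: 0.995 ÷ 0.005 = 199.
Require 33ⁿ ≥ 199 ÷ (1/2499) = 497301.
33³ = 35937 falls short of 497301 but 33⁴ = 1185921 reaches it, so n = 4.

4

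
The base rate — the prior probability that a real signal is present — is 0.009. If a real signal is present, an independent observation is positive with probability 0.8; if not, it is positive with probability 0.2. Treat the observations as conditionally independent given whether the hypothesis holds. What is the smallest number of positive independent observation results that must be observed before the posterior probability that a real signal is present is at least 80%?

5

Prior odds = 0.009/0.991 = 9/991.
Likelihood ratio of a positive = 0.8/0.2 = 4.
Target posterior odds = 0.8/0.2 = 4.
Require 4ⁿ ≥ 4 ÷ (9/991) = 3964/9.
4⁴ = 256 falls short of 3964/9 but 4⁵ = 1024 reaches it, so n = 5.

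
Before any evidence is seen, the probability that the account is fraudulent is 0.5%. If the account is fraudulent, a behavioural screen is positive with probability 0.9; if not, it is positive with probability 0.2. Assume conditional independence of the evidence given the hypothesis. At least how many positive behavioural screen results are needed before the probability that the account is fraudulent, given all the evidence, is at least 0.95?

Prior odds = 0.005/0.995 = 1/199.
Likelihood ratio of a positive = 0.9/0.2 = 4.5.
Target posterior odds = 0.95/0.05 = 19.
Need (1/199) × 4.5ⁿ ≥ 19, i.e. 4.5ⁿ ≥ 3781.
4.5⁵ = 1845.28125 falls short of 3781 but 4.5⁶ = 8303.765625 reaches it, so n = 6.

6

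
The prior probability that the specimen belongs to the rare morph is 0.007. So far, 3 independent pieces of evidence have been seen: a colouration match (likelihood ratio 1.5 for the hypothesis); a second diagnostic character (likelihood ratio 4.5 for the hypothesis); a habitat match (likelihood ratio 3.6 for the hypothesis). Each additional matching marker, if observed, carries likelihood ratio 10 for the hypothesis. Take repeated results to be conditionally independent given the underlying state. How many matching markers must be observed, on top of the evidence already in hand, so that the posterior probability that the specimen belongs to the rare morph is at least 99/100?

3

Prior odds = 0.007/0.993 = 7/993.
Combined Bayes factor of the evidence already in hand = 1.5 × 4.5 × 3.6 = 24.3.
Odds after that evidence = (7/993) × 24.3 = 567/3310.
Target odds = 0.99/0.01 = 99.
Need 10ⁿ ≥ 99 ÷ (567/3310) = 36410/63.
10² = 100 falls short of 36410/63 but 10³ = 1000 reaches it, so n = 3.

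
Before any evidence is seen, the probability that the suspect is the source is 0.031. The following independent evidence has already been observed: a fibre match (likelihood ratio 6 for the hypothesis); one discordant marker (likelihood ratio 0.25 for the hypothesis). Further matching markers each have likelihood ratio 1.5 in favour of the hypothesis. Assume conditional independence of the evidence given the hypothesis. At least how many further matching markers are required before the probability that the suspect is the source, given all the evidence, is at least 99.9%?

25

Prior odds = 0.031/0.969 = 31/969.
Combined Bayes factor of the evidence already in hand = 6 × 0.25 = 1.5.
Odds after that evidence = (31/969) × 1.5 = 31/646.
Target odds = 0.999/0.001 = 999.
Need 1.5ⁿ ≥ 999 ÷ (31/646) = 645354/31.
1.5²⁴ ≈16834.1 falls short of 645354/31 but 1.5²⁵ ≈25251.2 reaches it, so n = 25.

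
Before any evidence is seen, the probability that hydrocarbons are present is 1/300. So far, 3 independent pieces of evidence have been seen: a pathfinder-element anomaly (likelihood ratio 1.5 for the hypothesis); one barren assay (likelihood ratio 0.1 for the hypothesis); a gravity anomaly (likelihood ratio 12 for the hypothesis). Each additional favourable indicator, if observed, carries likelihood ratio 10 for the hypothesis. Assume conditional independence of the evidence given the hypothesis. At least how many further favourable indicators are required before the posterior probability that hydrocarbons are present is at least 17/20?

3

Prior odds = (1/300)/(299/300) = 1/299.
Combined Bayes factor of the evidence already in hand = 1.5 × 0.1 × 12 = 1.8.
Odds after that evidence = (1/299) × 1.8 = 9/1495.
Target odds = 0.85/0.15 = 17/3.
Need 10ⁿ ≥ 17/3 ÷ (9/1495) = 25415/27.
10² = 100 falls short of 25415/27 but 10³ = 1000 reaches it, so n = 3.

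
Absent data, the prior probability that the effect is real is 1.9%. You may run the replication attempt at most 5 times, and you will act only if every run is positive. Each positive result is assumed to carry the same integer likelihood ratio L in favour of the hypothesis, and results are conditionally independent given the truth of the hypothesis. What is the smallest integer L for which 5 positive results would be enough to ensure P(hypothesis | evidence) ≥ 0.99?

6

Prior odds = 0.019/0.981 = 19/981.
Target odds = 0.99/0.01 = 99.
Need L⁵ ≥ 99 ÷ (19/981) = 97119/19.
5⁵ = 3125 < 97119/19 ≤ 7776 = 6⁵, so L = 6.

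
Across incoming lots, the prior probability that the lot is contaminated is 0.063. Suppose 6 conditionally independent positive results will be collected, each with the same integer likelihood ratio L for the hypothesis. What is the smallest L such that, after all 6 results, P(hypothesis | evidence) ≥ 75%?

2

Prior odds = 0.063/0.937 = 63/937.
Target odds = 0.75/0.25 = 3.
Need L⁶ ≥ 3 ÷ (63/937) = 937/21.
1⁶ = 1 < 937/21 ≤ 64 = 2⁶, so L = 2.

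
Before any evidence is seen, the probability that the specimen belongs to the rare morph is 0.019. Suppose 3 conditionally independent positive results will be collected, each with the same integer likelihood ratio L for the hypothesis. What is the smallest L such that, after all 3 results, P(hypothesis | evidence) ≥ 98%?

Prior odds = 0.019/0.981 = 19/981.
Target odds = 0.98/0.02 = 49.
Need L³ ≥ 49 ÷ (19/981) = 48069/19.
13³ = 2197 < 48069/19 ≤ 2744 = 14³, so L = 14.

14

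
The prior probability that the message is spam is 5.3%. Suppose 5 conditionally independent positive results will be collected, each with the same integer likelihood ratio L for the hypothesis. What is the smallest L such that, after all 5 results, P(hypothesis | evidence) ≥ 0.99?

Prior odds = 0.053/0.947 = 53/947.
Target odds = 0.99/0.01 = 99.
Need L⁵ ≥ 99 ÷ (53/947) = 93753/53.
4⁵ = 1024 < 93753/53 ≤ 3125 = 5⁵, so L = 5.

5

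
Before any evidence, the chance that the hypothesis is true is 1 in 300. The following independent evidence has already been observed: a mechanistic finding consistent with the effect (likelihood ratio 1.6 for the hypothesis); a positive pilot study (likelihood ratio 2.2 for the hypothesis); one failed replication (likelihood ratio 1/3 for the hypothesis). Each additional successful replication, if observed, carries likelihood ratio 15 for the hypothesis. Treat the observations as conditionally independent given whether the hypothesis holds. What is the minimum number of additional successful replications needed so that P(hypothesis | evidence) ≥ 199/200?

Prior odds = (1/300)/(299/300) = 1/299.
Combined Bayes factor of the evidence already in hand = 1.6 × 2.2 × (1/3) = 88/75.
Odds after that evidence = (1/299) × 88/75 = 88/22425.
Target odds = 0.995/0.005 = 199.
Need 15ⁿ ≥ 199 ÷ (88/22425) = 4462575/88.
15⁴ = 50625 falls short of 4462575/88 but 15⁵ = 759375 reaches it, so n = 5.

5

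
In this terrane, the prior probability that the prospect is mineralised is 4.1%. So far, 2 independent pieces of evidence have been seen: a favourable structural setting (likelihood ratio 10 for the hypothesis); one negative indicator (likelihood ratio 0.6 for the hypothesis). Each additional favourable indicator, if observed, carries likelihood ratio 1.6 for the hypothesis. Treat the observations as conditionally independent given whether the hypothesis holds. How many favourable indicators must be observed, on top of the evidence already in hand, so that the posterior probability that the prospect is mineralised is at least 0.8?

Prior odds = 0.041/0.959 = 41/959.
Combined Bayes factor of the evidence already in hand = 10 × 0.6 = 6.
Odds after that evidence = (41/959) × 6 = 246/959.
Target odds = 0.8/0.2 = 4.
Need 1.6ⁿ ≥ 4 ÷ (246/959) = 1918/123.
1.6⁵ = 10.48576 falls short of 1918/123 but 1.6⁶ = 262144/15625 reaches it, so n = 6.

6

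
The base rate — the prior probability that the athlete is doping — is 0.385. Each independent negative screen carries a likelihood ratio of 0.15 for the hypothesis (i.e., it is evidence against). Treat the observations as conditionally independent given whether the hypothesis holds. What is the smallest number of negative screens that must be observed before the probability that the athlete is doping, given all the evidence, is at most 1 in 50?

2

Prior odds = 0.385/0.615 = 77/123.
Likelihood ratio per negative screen = 0.15.
Target posterior odds = 0.02/0.98 = 1/49.
Need (77/123) × 0.15ⁿ ≤ 1/49, i.e. 0.15ⁿ ≤ 123/3773.
0.15¹ = 0.15 is still above 123/3773 but 0.15² = 0.0225 is at or below it, so n = 2.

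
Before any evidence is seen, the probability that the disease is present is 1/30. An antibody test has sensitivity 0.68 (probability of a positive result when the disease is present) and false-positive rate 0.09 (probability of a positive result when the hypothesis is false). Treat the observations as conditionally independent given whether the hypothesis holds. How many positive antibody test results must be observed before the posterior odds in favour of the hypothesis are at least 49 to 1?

Prior odds: (1/30) ÷ (29/30) = 1/29.
Likelihood ratio of a positive result = 0.68/0.09 = 68/9.
Target odds = 49.
Need (1/29) × (68/9)ⁿ ≥ 49, i.e. (68/9)ⁿ ≥ 1421.
(68/9)³ = 314432/729 falls short of 1421 but (68/9)⁴ = 21381376/6561 reaches it, so n = 4.

4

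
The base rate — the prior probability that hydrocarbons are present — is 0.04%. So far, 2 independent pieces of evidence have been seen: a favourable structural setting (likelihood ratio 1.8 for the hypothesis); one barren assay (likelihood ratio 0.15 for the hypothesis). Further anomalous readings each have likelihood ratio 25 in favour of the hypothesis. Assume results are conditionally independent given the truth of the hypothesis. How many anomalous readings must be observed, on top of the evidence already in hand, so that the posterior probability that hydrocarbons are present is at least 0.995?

Prior odds = 0.0004/0.9996 = 1/2499.
Combined Bayes factor of the evidence already in hand = 1.8 × 0.15 = 0.27.
Odds after that evidence = (1/2499) × 0.27 = 9/83300.
Target odds = 0.995/0.005 = 199.
Need 25ⁿ ≥ 199 ÷ (9/83300) = 16576700/9.
25⁴ = 390625 falls short of 16576700/9 but 25⁵ = 9765625 reaches it, so n = 5.

5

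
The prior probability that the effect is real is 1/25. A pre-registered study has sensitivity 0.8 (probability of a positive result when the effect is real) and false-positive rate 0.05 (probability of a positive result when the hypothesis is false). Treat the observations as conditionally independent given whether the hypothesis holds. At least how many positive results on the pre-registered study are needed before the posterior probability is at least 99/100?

Prior odds = 0.04/0.96 = 1/24.
Likelihood ratio of a positive result = 0.8/0.05 = 16.
Target posterior odds = 0.99/0.01 = 99.
Require 16ⁿ ≥ 99 ÷ (1/24) = 2376.
16² = 256 falls short of 2376 but 16³ = 4096 reaches it, so n = 3.

3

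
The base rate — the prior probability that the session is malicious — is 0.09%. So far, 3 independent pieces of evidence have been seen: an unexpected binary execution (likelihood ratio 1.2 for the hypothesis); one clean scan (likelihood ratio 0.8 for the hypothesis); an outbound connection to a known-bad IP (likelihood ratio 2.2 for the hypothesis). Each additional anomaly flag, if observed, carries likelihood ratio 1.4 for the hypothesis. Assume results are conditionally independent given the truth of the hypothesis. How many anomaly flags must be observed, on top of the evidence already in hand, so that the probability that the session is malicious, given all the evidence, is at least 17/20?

24

Prior odds = 0.0009/0.9991 = 9/9991.
Combined Bayes factor of the evidence already in hand = 1.2 × 0.8 × 2.2 = 2.112.
Odds after that evidence = (9/9991) × 2.112 = 2376/1248875.
Target odds = 0.85/0.15 = 17/3.
Need 1.4ⁿ ≥ 17/3 ÷ (2376/1248875) = 21230875/7128.
1.4²³ ≈2295.86 falls short of 21230875/7128 but 1.4²⁴ ≈3214.2 reaches it, so n = 24.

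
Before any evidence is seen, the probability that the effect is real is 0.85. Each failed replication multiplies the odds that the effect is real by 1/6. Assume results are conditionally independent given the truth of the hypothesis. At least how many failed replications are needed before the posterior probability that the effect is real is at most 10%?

Prior odds: 0.85 ÷ 0.15 = 17/3.
Likelihood ratio per failed replication = 1/6.
Target odds: 0.1 ÷ 0.9 = 1/9.
Need (17/3) × (1/6)ⁿ ≤ 1/9, i.e. (1/6)ⁿ ≤ 1/51.
(1/6)² = 1/36 is still above 1/51 but (1/6)³ = 1/216 is at or below it, so n = 3.

3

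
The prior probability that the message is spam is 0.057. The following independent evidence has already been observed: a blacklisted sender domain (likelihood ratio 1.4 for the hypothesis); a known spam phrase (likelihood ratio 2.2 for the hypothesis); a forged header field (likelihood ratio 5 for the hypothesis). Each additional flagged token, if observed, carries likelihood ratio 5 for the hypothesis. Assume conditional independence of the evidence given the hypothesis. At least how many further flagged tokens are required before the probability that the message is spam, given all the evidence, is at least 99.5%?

Prior odds = 0.057/0.943 = 57/943.
Combined Bayes factor of the evidence already in hand = 1.4 × 2.2 × 5 = 15.4.
Odds after that evidence = (57/943) × 15.4 = 4389/4715.
Target odds = 0.995/0.005 = 199.
Need 5ⁿ ≥ 199 ÷ (4389/4715) = 938285/4389.
5³ = 125 falls short of 938285/4389 but 5⁴ = 625 reaches it, so n = 4.

4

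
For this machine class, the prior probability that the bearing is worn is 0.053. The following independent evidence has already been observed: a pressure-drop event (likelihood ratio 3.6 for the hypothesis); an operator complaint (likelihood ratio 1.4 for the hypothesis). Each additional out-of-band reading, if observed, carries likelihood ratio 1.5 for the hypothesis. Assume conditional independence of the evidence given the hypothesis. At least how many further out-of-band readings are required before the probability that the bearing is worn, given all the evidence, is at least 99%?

Prior odds = 0.053/0.947 = 53/947.
Combined Bayes factor of the evidence already in hand = 3.6 × 1.4 = 5.04.
Odds after that evidence = (53/947) × 5.04 = 6678/23675.
Target odds = 0.99/0.01 = 99.
Need 1.5ⁿ ≥ 99 ÷ (6678/23675) = 260425/742.
1.5¹⁴ = 4782969/16384 falls short of 260425/742 but 1.5¹⁵ = 14348907/32768 reaches it, so n = 15.

15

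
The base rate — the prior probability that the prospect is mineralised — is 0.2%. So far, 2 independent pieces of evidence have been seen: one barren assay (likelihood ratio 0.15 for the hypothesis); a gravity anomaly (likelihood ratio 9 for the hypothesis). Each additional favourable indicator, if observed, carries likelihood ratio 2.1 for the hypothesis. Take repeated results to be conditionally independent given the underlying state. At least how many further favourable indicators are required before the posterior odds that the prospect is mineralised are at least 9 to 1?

11

Prior odds = 0.002/0.998 = 1/499.
Combined Bayes factor of the evidence already in hand = 0.15 × 9 = 1.35.
Odds after that evidence = (1/499) × 1.35 = 27/9980.
Target odds = 9.
Need 2.1ⁿ ≥ 9 ÷ (27/9980) = 9980/3.
2.1¹⁰ ≈1667.99 falls short of 9980/3 but 2.1¹¹ ≈3502.78 reaches it, so n = 11.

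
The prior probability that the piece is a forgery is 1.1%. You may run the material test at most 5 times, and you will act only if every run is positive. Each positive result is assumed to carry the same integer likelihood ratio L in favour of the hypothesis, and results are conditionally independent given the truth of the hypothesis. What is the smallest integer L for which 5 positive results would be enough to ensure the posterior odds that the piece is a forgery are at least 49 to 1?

6

Prior odds = 0.011/0.989 = 11/989.
Target odds = 49.
Need L⁵ ≥ 49 ÷ (11/989) = 48461/11.
5⁵ = 3125 < 48461/11 ≤ 7776 = 6⁵, so L = 6.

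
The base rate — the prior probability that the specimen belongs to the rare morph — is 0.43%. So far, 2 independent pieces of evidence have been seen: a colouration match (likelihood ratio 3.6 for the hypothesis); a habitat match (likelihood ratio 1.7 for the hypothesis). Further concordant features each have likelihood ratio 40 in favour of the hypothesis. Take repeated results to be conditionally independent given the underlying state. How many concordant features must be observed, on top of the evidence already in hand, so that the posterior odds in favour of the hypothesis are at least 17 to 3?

2

Prior odds = 0.0043/0.9957 = 43/9957.
Combined Bayes factor of the evidence already in hand = 3.6 × 1.7 = 6.12.
Odds after that evidence = (43/9957) × 6.12 = 2193/82975.
Target odds = 17/3.
Need 40ⁿ ≥ 17/3 ÷ (2193/82975) = 82975/387.
40¹ = 40 falls short of 82975/387 but 40² = 1600 reaches it, so n = 2.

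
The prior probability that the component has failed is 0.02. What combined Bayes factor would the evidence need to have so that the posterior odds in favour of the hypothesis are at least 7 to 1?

Prior odds = 0.02/0.98 = 1/49.
Target odds = 7.
Required Bayes factor = 7 ÷ (1/49) = 343.

343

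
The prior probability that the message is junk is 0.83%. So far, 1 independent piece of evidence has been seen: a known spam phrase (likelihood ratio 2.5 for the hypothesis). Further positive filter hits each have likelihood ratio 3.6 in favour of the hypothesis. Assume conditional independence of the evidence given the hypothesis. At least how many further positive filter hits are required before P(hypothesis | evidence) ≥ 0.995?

Prior odds = 0.0083/0.9917 = 83/9917.
Bayes factor of the evidence already in hand = 2.5.
Odds after that evidence = (83/9917) × 2.5 = 415/19834.
Target odds = 0.995/0.005 = 199.
Need 3.6ⁿ ≥ 199 ÷ (415/19834) = 3946966/415.
3.6⁷ = 612220032/78125 falls short of 3946966/415 but 3.6⁸ ≈28211.1 reaches it, so n = 8.

8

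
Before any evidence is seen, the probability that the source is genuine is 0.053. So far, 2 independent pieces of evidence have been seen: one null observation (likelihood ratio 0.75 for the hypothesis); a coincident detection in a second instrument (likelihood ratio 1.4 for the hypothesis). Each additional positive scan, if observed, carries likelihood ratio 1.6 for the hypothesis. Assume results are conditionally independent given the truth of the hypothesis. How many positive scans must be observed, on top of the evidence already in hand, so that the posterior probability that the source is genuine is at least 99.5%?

18

Prior odds = 0.053/0.947 = 53/947.
Combined Bayes factor of the evidence already in hand = 0.75 × 1.4 = 1.05.
Odds after that evidence = (53/947) × 1.05 = 1113/18940.
Target odds = 0.995/0.005 = 199.
Need 1.6ⁿ ≥ 199 ÷ (1113/18940) = 3769060/1113.
1.6¹⁷ ≈2951.48 falls short of 3769060/1113 but 1.6¹⁸ ≈4722.37 reaches it, so n = 18.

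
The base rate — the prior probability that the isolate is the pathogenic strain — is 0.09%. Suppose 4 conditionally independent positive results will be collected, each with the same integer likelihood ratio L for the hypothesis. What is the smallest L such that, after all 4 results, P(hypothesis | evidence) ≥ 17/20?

Prior odds = 0.0009/0.9991 = 9/9991.
Target odds = 0.85/0.15 = 17/3.
Need L⁴ ≥ 17/3 ÷ (9/9991) = 169847/27.
8⁴ = 4096 < 169847/27 ≤ 6561 = 9⁴, so L = 9.

9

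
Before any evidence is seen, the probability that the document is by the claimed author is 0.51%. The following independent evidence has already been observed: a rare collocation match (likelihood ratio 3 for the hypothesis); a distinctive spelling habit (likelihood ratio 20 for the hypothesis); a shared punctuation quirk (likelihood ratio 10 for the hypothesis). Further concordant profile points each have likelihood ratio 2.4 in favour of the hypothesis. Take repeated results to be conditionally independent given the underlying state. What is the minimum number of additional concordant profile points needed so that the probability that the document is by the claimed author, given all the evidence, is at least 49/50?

Prior odds = 0.0051/0.9949 = 51/9949.
Combined Bayes factor of the evidence already in hand = 3 × 20 × 10 = 600.
Odds after that evidence = (51/9949) × 600 = 30600/9949.
Target odds = 0.98/0.02 = 49.
Need 2.4ⁿ ≥ 49 ÷ (30600/9949) = 487501/30600.
2.4³ = 13.824 falls short of 487501/30600 but 2.4⁴ = 33.1776 reaches it, so n = 4.

4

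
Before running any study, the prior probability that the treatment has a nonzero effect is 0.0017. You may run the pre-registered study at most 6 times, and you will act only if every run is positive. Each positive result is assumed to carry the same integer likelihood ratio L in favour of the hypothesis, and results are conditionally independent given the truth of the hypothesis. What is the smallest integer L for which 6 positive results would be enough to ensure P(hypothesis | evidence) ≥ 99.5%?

Prior odds = 0.0017/0.9983 = 17/9983.
Target odds = 0.995/0.005 = 199.
Need L⁶ ≥ 199 ÷ (17/9983) = 1986617/17.
6⁶ = 46656 < 1986617/17 ≤ 117649 = 7⁶, so L = 7.

7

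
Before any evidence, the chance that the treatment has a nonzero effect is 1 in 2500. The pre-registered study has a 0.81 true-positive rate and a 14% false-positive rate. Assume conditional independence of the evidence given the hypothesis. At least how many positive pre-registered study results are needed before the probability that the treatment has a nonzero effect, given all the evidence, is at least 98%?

Prior odds: 0.0004 ÷ 0.9996 = 1/2499.
Likelihood ratio of a positive result = 0.81/0.14 = 81/14.
Target odds: 0.98 ÷ 0.02 = 49.
Require (81/14)ⁿ ≥ 49 ÷ (1/2499) = 122451.
(81/14)⁶ ≈37509.6 falls short of 122451 but (81/14)⁷ ≈217020 reaches it, so n = 7.

7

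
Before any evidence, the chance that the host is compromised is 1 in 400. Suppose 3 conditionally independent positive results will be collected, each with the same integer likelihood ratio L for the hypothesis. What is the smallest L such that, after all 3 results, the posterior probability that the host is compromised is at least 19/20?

Prior odds = 0.0025/0.9975 = 1/399.
Target odds = 0.95/0.05 = 19.
Need L³ ≥ 19 ÷ (1/399) = 7581.
19³ = 6859 < 7581 ≤ 8000 = 20³, so L = 20.

20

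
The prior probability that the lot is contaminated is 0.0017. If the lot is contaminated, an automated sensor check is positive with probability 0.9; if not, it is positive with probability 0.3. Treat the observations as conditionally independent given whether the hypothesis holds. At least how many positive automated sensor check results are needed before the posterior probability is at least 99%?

10

Prior odds: 0.0017 ÷ 0.9983 = 17/9983.
Likelihood ratio of a positive = 0.9/0.3 = 3.
Target posterior odds = 0.99/0.01 = 99.
Need (17/9983) × 3ⁿ ≥ 99, i.e. 3ⁿ ≥ 988317/17.
3⁹ = 19683 falls short of 988317/17 but 3¹⁰ = 59049 reaches it, so n = 10.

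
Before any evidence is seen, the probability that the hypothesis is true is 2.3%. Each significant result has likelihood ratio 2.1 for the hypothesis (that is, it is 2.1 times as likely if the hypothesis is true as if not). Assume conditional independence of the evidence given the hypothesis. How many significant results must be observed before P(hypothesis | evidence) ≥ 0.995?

13

Prior odds: 0.023 ÷ 0.977 = 23/977.
Likelihood ratio per significant result = 2.1.
Target odds: 0.995 ÷ 0.005 = 199.
Need (23/977) × 2.1ⁿ ≥ 199, i.e. 2.1ⁿ ≥ 194423/23.
2.1¹² ≈7355.83 falls short of 194423/23 but 2.1¹³ ≈15447.2 reaches it, so n = 13.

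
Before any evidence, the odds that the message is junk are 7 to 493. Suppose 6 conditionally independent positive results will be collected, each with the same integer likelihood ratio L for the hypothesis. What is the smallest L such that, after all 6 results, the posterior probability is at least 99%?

Prior odds = 7/493.
Target odds = 0.99/0.01 = 99.
Need L⁶ ≥ 99 ÷ (7/493) = 48807/7.
4⁶ = 4096 < 48807/7 ≤ 15625 = 5⁶, so L = 5.

5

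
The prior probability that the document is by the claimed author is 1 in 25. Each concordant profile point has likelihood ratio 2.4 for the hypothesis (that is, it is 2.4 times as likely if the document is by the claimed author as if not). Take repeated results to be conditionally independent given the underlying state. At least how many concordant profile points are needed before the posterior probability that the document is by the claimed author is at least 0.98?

9

Prior odds: 0.04 ÷ 0.96 = 1/24.
Likelihood ratio per concordant profile point = 2.4.
Target odds: 0.98 ÷ 0.02 = 49.
Need (1/24) × 2.4ⁿ ≥ 49, i.e. 2.4ⁿ ≥ 1176.
2.4⁸ = 429981696/390625 falls short of 1176 but 2.4⁹ ≈2641.81 reaches it, so n = 9.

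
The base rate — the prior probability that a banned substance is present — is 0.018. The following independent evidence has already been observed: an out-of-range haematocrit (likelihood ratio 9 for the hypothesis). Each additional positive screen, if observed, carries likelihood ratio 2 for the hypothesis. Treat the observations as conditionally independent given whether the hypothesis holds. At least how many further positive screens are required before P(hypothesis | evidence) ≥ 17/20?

6

Prior odds = 0.018/0.982 = 9/491.
Bayes factor of the evidence already in hand = 9.
Odds after that evidence = (9/491) × 9 = 81/491.
Target odds = 0.85/0.15 = 17/3.
Need 2ⁿ ≥ 17/3 ÷ (81/491) = 8347/243.
2⁵ = 32 falls short of 8347/243 but 2⁶ = 64 reaches it, so n = 6.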